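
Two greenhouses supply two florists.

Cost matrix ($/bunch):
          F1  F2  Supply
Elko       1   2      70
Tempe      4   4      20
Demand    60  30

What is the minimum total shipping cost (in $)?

160

One minimum-cost allocation:
  Elko to F1: 60 × $1 = $60
  Elko to F2: 10 × $2 = $20
  Tempe to F2: 20 × $4 = $80
Total = 60 + 20 + 80 = $160.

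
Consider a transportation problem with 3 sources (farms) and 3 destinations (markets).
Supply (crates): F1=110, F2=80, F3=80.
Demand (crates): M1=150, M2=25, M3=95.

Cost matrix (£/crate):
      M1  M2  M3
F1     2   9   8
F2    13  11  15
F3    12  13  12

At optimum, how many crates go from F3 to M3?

Optimal shipments:
  F1->M1: 110 × £2 = £220
  F2->M1: 40 × £13 = £520
  F2->M2: 25 × £11 = £275
  F2->M3: 15 × £15 = £225
  F3->M3: 80 × £12 = £960
Total cost = £2200.
So F3→M3 carries 80 crates.

80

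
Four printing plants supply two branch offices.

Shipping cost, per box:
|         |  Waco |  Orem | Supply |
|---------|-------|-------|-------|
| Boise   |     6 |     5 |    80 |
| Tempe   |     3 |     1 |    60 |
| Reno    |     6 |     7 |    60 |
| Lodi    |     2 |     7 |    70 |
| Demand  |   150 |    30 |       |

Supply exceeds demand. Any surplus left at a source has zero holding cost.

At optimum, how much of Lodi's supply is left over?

Minimum-cost shipments:
  Tempe→Waco: 30 × 3 = 90
  Tempe→Orem: 30 × 1 = 30
  Reno→Waco: 50 × 6 = 300
  Lodi→Waco: 70 × 2 = 140
Total cost = 560.
Lodi ships 70 of its 70, leaving 0.

0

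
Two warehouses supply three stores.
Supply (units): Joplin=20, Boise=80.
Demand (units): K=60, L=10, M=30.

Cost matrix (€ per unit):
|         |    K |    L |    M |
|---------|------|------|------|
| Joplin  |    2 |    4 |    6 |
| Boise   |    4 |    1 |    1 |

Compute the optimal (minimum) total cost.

240

An optimal shipping plan:
  Joplin→K: 20 units
  Boise→K: 40 units
  Boise→L: 10 units
  Boise→M: 30 units
Total cost = €240.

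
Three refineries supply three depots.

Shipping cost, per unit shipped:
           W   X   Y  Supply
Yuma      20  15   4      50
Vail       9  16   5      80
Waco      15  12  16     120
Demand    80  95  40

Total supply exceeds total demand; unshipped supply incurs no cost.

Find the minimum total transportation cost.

2020

One minimum-cost allocation:
  Yuma→Y: 40 × 4 = 160
  Vail→W: 80 × 9 = 720
  Waco→X: 95 × 12 = 1140
Total = 160 + 720 + 1140 = 2020.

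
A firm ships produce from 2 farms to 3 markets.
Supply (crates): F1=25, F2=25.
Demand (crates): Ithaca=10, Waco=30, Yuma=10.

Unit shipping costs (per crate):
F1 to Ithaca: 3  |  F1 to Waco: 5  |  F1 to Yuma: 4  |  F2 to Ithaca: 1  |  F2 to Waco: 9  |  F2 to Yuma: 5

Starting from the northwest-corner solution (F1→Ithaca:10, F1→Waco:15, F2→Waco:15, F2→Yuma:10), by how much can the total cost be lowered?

60

Current plan cost = 10·3 + 15·5 + 15·9 + 10·5 = 290.
Optimal plan:
  F1 to Waco: 25 crates
  F2 to Ithaca: 10 crates
  F2 to Waco: 5 crates
  F2 to Yuma: 10 crates
Optimal cost = 230.
Saving = 290 − 230 = 60.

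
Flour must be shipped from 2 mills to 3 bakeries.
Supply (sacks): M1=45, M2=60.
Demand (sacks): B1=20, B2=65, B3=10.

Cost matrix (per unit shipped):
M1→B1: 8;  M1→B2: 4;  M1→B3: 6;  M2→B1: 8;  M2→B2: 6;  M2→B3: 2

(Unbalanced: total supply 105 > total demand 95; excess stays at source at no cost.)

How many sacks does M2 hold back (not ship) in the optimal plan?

An optimal plan:
  M1–B2: 45 sacks
  M2–B1: 20 sacks
  M2–B2: 20 sacks
  M2–B3: 10 sacks
Total cost = 480.
M2 ships 50 of its 60, leaving 10.

10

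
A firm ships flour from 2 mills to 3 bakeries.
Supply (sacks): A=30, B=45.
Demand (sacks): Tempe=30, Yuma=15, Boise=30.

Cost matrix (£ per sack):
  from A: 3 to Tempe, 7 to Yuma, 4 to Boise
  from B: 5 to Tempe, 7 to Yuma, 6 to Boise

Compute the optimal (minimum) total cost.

375

Optimal allocation:
  A–Tempe: 30 × £3 = £90
  B–Yuma: 15 × £7 = £105
  B–Boise: 30 × £6 = £180
Total = 90 + 105 + 180 = £375.
(Supply check: A ships 30; B ships 45.)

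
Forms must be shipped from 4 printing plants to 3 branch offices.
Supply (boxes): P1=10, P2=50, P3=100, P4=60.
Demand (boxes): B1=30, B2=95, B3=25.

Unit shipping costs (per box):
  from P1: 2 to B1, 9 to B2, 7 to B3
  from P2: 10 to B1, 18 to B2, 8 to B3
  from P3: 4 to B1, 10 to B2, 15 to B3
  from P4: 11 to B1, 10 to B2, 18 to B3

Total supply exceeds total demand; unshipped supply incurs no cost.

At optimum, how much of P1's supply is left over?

Minimum-cost shipments:
  P1->B1: 10 × 2 = 20
  P2->B3: 25 × 8 = 200
  P3->B1: 20 × 4 = 80
  P3->B2: 80 × 10 = 800
  P4->B2: 15 × 10 = 150
Total cost = 1250.
P1 ships 10 of its 10, leaving 0.

0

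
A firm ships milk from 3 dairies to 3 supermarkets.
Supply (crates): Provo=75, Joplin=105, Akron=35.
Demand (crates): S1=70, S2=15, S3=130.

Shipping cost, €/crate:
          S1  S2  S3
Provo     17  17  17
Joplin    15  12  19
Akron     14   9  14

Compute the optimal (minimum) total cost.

3375

One minimum-cost allocation:
  Provo–S3: 75 × €17 = €1275
  Joplin–S1: 70 × €15 = €1050
  Joplin–S2: 15 × €12 = €180
  Joplin–S3: 20 × €19 = €380
  Akron–S3: 35 × €14 = €490
Total = 1275 + 1050 + 180 + 380 + 490 = €3375.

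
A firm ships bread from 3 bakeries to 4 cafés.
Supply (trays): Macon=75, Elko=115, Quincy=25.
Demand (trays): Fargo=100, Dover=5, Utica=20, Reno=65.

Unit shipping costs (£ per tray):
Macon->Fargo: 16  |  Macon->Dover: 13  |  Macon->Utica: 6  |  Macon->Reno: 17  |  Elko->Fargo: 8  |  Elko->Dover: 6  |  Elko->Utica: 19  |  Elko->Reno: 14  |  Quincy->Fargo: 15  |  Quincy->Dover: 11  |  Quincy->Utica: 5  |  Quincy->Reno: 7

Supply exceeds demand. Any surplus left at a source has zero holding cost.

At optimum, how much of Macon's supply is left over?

An optimal plan:
  Macon–Utica: 20 trays
  Macon–Reno: 30 trays
  Elko–Fargo: 100 trays
  Elko–Dover: 5 trays
  Elko–Reno: 10 trays
  Quincy–Reno: 25 trays
Total cost = £1775.
Macon ships 50 of its 75, leaving 25.

25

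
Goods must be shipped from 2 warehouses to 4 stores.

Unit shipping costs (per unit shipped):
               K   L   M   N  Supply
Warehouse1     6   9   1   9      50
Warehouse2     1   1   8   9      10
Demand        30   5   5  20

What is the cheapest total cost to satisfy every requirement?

345

An optimal shipping plan:
  Warehouse1 to K: 25 × 6 = 150
  Warehouse1 to M: 5 × 1 = 5
  Warehouse1 to N: 20 × 9 = 180
  Warehouse2 to K: 5 × 1 = 5
  Warehouse2 to L: 5 × 1 = 5
Total = 150 + 5 + 180 + 5 + 5 = 345.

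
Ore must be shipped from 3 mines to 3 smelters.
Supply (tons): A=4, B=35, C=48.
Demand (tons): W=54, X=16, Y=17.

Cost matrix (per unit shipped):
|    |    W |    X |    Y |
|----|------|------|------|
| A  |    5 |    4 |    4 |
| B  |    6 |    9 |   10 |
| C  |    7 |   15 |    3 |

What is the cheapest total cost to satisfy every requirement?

530

An optimal shipping plan:
  A->X: 4 tons
  B->W: 23 tons
  B->X: 12 tons
  C->W: 31 tons
  C->Y: 17 tons
Total cost = 530.
(Supply check: A ships 4; B ships 35; C ships 48.)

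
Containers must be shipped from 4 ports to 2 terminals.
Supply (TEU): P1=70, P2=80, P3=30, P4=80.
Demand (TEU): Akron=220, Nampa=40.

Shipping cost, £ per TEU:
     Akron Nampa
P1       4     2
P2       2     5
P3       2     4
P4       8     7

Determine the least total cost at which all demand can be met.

1060

One minimum-cost allocation:
  P1 to Akron: 30 TEU
  P1 to Nampa: 40 TEU
  P2 to Akron: 80 TEU
  P3 to Akron: 30 TEU
  P4 to Akron: 80 TEU
Total cost = £1060.
(Supply check: P1 ships 70; P2 ships 80; P3 ships 30; P4 ships 80.)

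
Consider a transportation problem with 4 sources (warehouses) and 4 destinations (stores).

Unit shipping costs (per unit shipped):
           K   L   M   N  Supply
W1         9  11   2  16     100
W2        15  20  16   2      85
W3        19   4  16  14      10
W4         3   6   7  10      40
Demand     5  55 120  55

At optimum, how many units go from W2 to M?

20

Solving gives:
  W1→M: 100 units
  W2→K: 5 units
  W2→L: 5 units
  W2→M: 20 units
  W2→N: 55 units
  W3→L: 10 units
  W4→L: 40 units
Total cost = 1085.
So W2→M carries 20 units.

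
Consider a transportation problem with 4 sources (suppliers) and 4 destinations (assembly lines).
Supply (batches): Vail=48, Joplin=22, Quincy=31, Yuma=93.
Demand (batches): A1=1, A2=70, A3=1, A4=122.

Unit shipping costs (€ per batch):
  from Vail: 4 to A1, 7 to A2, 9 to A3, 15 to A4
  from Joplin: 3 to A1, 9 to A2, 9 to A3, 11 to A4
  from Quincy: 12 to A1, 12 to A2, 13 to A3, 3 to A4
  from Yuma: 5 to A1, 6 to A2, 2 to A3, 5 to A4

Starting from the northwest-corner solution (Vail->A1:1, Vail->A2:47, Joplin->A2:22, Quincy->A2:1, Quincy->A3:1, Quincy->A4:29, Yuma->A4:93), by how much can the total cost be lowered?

24

Current plan cost = 1·4 + 47·7 + 22·9 + 1·12 + 1·13 + 29·3 + 93·5 = €1108.
Optimal plan:
  Vail to A2: 48 batches
  Joplin to A1: 1 batches
  Joplin to A2: 21 batches
  Quincy to A4: 31 batches
  Yuma to A2: 1 batches
  Yuma to A3: 1 batches
  Yuma to A4: 91 batches
Optimal cost = €1084.
Saving = 1108 − 1084 = €24.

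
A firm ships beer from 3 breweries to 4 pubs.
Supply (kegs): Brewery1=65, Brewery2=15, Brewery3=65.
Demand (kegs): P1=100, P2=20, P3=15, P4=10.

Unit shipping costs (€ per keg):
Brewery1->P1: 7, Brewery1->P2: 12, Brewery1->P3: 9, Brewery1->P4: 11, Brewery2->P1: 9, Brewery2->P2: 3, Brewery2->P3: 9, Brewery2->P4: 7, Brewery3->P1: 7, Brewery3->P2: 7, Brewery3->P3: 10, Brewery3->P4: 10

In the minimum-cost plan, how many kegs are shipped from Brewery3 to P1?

50

Solving gives:
  Brewery1→P1: 50 × €7 = €350
  Brewery1→P3: 15 × €9 = €135
  Brewery2→P2: 15 × €3 = €45
  Brewery3→P1: 50 × €7 = €350
  Brewery3→P2: 5 × €7 = €35
  Brewery3→P4: 10 × €10 = €100
Total cost = €1015.
So Brewery3→P1 carries 50 kegs.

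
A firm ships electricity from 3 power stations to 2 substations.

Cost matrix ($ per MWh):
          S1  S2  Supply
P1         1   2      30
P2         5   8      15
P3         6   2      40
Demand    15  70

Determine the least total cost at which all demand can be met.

An optimal shipping plan:
  P1->S2: 30 MWh
  P2->S1: 15 MWh
  P3->S2: 40 MWh
Total cost = $215.

215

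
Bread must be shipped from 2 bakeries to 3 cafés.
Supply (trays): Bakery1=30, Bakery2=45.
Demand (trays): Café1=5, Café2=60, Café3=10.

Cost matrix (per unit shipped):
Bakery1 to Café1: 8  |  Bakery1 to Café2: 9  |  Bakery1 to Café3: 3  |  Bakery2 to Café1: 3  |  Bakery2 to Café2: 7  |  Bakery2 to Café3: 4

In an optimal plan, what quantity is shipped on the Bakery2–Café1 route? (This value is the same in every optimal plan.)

5

Optimal shipments:
  Bakery1–Café2: 20 × 9 = 180
  Bakery1–Café3: 10 × 3 = 30
  Bakery2–Café1: 5 × 3 = 15
  Bakery2–Café2: 40 × 7 = 280
Total cost = 505.
So Bakery2→Café1 carries 5 trays.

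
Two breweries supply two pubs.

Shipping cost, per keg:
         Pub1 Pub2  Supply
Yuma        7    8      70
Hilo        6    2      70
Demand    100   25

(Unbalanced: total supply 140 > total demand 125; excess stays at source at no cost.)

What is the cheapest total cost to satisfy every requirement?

705

One minimum-cost allocation:
  Yuma–Pub1: 55 × 7 = 385
  Hilo–Pub1: 45 × 6 = 270
  Hilo–Pub2: 25 × 2 = 50
Total = 385 + 270 + 50 = 705.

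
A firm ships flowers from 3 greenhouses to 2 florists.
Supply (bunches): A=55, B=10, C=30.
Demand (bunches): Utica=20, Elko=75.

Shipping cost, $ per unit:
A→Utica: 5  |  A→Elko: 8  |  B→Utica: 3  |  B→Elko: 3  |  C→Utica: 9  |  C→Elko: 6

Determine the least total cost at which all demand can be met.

Optimal allocation:
  A->Utica: 20 × $5 = $100
  A->Elko: 35 × $8 = $280
  B->Elko: 10 × $3 = $30
  C->Elko: 30 × $6 = $180
Total = 100 + 280 + 30 + 180 = $590.

590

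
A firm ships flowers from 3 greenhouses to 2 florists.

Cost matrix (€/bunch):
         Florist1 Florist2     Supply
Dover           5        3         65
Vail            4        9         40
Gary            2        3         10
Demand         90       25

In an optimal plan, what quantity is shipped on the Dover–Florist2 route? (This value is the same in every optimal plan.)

The minimum-cost plan:
  Dover to Florist1: 40 bunches
  Dover to Florist2: 25 bunches
  Vail to Florist1: 40 bunches
  Gary to Florist1: 10 bunches
Total cost = €455.
So Dover→Florist2 carries 25 bunches.

25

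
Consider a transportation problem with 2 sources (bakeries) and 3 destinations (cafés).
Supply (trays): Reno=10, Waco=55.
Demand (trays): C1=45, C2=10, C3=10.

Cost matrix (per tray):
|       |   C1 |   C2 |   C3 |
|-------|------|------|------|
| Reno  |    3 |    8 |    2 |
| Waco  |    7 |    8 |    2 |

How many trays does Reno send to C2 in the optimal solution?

The minimum-cost plan:
  Reno->C1: 10 × 3 = 30
  Waco->C1: 35 × 7 = 245
  Waco->C2: 10 × 8 = 80
  Waco->C3: 10 × 2 = 20
Total cost = 375.
The route Reno→C2 is not used.

0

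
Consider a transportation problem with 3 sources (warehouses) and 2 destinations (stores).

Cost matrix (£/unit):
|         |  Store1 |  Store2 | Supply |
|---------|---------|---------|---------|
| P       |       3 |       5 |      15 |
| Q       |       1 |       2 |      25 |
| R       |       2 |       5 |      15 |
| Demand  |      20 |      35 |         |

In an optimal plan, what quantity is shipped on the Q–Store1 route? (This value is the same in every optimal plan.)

0

Optimal shipments:
  P to Store1: 5 units
  P to Store2: 10 units
  Q to Store2: 25 units
  R to Store1: 15 units
Total cost = £145.
The route Q→Store1 is not used.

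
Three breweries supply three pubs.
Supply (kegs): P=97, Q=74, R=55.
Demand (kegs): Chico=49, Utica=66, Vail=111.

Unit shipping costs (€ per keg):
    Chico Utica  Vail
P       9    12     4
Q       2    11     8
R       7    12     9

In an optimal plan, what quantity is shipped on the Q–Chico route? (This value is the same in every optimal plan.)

The minimum-cost plan:
  P->Vail: 97 × €4 = €388
  Q->Chico: 49 × €2 = €98
  Q->Utica: 11 × €11 = €121
  Q->Vail: 14 × €8 = €112
  R->Utica: 55 × €12 = €660
Total cost = €1379.
So Q→Chico carries 49 kegs.

49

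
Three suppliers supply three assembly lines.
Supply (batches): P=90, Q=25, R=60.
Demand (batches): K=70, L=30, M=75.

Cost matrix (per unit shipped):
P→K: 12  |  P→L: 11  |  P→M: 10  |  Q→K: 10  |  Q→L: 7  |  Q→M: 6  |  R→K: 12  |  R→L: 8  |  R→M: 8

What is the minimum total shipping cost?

One minimum-cost allocation:
  P→K: 70 × 12 = 840
  P→M: 20 × 10 = 200
  Q→M: 25 × 6 = 150
  R→L: 30 × 8 = 240
  R→M: 30 × 8 = 240
Total = 840 + 200 + 150 + 240 + 240 = 1670.
(Supply check: P ships 90; Q ships 25; R ships 60.)

1670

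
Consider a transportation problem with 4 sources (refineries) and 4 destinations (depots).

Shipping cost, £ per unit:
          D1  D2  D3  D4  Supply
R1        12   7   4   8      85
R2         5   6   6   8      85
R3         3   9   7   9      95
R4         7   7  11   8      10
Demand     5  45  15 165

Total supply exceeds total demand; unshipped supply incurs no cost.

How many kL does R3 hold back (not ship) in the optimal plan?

45

An optimal plan:
  R1–D3: 15 × £4 = £60
  R1–D4: 70 × £8 = £560
  R2–D2: 45 × £6 = £270
  R2–D4: 40 × £8 = £320
  R3–D1: 5 × £3 = £15
  R3–D4: 45 × £9 = £405
  R4–D4: 10 × £8 = £80
Total cost = £1710.
R3 ships 50 of its 95, leaving 45.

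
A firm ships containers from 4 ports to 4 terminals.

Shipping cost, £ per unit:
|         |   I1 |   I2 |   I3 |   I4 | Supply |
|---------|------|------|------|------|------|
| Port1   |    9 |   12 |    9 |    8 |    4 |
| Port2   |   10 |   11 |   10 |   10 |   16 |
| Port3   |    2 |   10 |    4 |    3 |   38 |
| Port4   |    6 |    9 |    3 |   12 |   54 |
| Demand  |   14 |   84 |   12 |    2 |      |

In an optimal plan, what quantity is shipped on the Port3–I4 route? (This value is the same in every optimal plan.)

The minimum-cost plan:
  Port1 to I2: 4 × £12 = £48
  Port2 to I2: 16 × £11 = £176
  Port3 to I1: 14 × £2 = £28
  Port3 to I2: 10 × £10 = £100
  Port3 to I3: 12 × £4 = £48
  Port3 to I4: 2 × £3 = £6
  Port4 to I2: 54 × £9 = £486
Total cost = £892.
So Port3→I4 carries 2 TEU.

2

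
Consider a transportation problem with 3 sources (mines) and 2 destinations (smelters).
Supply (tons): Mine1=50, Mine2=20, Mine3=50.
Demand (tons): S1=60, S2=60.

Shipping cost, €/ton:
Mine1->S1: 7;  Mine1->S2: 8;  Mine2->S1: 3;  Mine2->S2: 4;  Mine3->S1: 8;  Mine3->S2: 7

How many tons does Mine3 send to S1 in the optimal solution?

Optimal shipments:
  Mine1 to S1: 50 × €7 = €350
  Mine2 to S1: 10 × €3 = €30
  Mine2 to S2: 10 × €4 = €40
  Mine3 to S2: 50 × €7 = €350
Total cost = €770.
The route Mine3→S1 is not used.

0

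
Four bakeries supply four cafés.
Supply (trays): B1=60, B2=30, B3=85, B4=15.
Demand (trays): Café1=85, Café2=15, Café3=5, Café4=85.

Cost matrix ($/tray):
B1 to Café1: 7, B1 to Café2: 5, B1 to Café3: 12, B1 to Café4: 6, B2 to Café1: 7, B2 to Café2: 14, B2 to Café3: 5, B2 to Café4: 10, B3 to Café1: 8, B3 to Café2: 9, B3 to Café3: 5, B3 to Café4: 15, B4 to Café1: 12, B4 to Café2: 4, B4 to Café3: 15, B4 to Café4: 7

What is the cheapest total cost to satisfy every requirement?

One minimum-cost allocation:
  B1->Café4: 60 × $6 = $360
  B2->Café1: 5 × $7 = $35
  B2->Café4: 25 × $10 = $250
  B3->Café1: 80 × $8 = $640
  B3->Café3: 5 × $5 = $25
  B4->Café2: 15 × $4 = $60
Total = 360 + 35 + 250 + 640 + 25 + 60 = $1370.
(Supply check: B1 ships 60; B2 ships 30; B3 ships 85; B4 ships 15.)

1370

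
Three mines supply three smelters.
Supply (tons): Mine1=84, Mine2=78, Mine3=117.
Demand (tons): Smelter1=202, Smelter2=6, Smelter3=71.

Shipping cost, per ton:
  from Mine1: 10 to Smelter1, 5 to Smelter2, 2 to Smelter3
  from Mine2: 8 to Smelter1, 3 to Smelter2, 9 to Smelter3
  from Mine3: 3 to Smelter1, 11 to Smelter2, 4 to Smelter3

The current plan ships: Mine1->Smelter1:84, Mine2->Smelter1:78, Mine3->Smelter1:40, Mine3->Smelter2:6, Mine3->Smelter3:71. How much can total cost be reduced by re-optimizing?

Current plan cost = 84·10 + 78·8 + 40·3 + 6·11 + 71·4 = 1934.
Optimal plan:
  Mine1→Smelter1: 7 tons
  Mine1→Smelter2: 6 tons
  Mine1→Smelter3: 71 tons
  Mine2→Smelter1: 78 tons
  Mine3→Smelter1: 117 tons
Optimal cost = 1217.
Saving = 1934 − 1217 = 717.

717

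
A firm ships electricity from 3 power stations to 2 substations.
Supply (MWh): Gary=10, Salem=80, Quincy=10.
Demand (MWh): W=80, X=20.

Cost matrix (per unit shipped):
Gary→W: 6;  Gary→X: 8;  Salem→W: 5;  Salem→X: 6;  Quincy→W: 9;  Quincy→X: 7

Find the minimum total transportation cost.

540

Optimal allocation:
  Gary to W: 10 MWh
  Salem to W: 70 MWh
  Salem to X: 10 MWh
  Quincy to X: 10 MWh
Total cost = 540.
(Supply check: Gary ships 10; Salem ships 80; Quincy ships 10.)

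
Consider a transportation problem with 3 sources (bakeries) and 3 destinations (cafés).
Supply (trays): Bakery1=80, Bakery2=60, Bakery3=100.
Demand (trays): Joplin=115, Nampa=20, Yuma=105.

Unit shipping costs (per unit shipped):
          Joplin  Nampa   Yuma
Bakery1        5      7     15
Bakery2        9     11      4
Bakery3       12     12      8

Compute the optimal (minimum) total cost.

Optimal allocation:
  Bakery1 to Joplin: 80 × 5 = 400
  Bakery2 to Yuma: 60 × 4 = 240
  Bakery3 to Joplin: 35 × 12 = 420
  Bakery3 to Nampa: 20 × 12 = 240
  Bakery3 to Yuma: 45 × 8 = 360
Total = 400 + 240 + 420 + 240 + 360 = 1660.
(Supply check: Bakery1 ships 80; Bakery2 ships 60; Bakery3 ships 100.)

1660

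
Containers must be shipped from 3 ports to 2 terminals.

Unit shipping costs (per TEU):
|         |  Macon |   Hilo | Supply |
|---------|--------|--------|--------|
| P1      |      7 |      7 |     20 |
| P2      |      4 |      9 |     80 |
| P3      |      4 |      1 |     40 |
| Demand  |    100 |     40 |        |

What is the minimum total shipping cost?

500

One minimum-cost allocation:
  P1→Macon: 20 TEU
  P2→Macon: 80 TEU
  P3→Hilo: 40 TEU
Total cost = 500.
(Supply check: P1 ships 20; P2 ships 80; P3 ships 40.)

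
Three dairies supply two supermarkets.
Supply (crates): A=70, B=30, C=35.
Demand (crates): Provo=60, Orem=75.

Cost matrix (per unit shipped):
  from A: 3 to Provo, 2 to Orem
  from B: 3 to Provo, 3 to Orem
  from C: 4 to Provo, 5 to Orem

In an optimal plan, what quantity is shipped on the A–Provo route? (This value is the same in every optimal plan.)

Optimal shipments:
  A to Orem: 70 × 2 = 140
  B to Provo: 25 × 3 = 75
  B to Orem: 5 × 3 = 15
  C to Provo: 35 × 4 = 140
Total cost = 370.
The route A→Provo is not used.

0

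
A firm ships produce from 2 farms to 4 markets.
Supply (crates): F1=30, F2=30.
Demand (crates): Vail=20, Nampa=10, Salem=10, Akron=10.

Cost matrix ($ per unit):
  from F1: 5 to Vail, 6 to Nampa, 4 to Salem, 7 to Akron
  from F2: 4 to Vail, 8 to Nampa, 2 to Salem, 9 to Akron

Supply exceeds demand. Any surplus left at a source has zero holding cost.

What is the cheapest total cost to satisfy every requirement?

A cheapest plan:
  F1->Nampa: 10 × $6 = $60
  F1->Akron: 10 × $7 = $70
  F2->Vail: 20 × $4 = $80
  F2->Salem: 10 × $2 = $20
Total = 60 + 70 + 80 + 20 = $230.
(Supply check: F1 ships 20; F2 ships 30.)

230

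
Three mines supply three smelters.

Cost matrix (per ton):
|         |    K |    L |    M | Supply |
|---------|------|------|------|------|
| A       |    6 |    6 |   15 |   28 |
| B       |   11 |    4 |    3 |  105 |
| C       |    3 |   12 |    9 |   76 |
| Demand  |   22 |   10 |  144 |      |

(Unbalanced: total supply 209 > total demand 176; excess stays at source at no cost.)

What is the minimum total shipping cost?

792

A cheapest plan:
  A→L: 10 tons
  B→M: 105 tons
  C→K: 22 tons
  C→M: 39 tons
Total cost = 792.
(Supply check: A ships 10; B ships 105; C ships 61.)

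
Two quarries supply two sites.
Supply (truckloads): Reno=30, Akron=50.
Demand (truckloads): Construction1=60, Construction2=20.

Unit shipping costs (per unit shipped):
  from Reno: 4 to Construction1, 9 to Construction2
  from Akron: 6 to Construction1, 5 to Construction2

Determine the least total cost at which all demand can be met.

Optimal allocation:
  Reno→Construction1: 30 × 4 = 120
  Akron→Construction1: 30 × 6 = 180
  Akron→Construction2: 20 × 5 = 100
Total = 120 + 180 + 100 = 400.
(Supply check: Reno ships 30; Akron ships 50.)

400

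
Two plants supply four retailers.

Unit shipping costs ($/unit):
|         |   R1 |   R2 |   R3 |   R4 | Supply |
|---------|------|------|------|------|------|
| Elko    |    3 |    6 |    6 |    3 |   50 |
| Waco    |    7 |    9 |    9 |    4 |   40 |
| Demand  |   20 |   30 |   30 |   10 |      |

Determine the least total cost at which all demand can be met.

A cheapest plan:
  Elko to R1: 20 × $3 = $60
  Elko to R2: 30 × $6 = $180
  Waco to R3: 30 × $9 = $270
  Waco to R4: 10 × $4 = $40
Total = 60 + 180 + 270 + 40 = $550.
(Supply check: Elko ships 50; Waco ships 40.)

550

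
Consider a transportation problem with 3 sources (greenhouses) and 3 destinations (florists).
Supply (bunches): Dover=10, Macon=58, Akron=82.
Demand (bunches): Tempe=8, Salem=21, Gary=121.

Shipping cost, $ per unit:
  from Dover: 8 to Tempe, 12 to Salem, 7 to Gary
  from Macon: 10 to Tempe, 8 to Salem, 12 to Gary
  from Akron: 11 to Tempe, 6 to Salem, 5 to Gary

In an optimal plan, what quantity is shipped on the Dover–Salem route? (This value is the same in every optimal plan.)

0

Optimal shipments:
  Dover to Gary: 10 × $7 = $70
  Macon to Tempe: 8 × $10 = $80
  Macon to Salem: 21 × $8 = $168
  Macon to Gary: 29 × $12 = $348
  Akron to Gary: 82 × $5 = $410
Total cost = $1076.
The route Dover→Salem is not used.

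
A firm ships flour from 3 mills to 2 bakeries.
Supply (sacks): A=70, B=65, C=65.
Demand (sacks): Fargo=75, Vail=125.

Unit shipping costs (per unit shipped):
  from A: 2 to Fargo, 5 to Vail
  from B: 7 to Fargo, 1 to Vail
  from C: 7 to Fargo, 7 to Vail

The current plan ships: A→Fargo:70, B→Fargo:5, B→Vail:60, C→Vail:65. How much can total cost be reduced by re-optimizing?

Current plan cost = 70·2 + 5·7 + 60·1 + 65·7 = 690.
Optimal plan:
  A->Fargo: 70 sacks
  B->Vail: 65 sacks
  C->Fargo: 5 sacks
  C->Vail: 60 sacks
Optimal cost = 660.
Saving = 690 − 660 = 30.

30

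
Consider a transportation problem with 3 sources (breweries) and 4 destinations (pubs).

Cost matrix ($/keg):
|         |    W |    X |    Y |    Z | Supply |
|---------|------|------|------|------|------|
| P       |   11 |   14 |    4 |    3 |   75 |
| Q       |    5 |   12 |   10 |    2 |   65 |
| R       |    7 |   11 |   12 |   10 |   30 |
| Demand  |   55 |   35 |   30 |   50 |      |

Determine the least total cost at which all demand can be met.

930

An optimal shipping plan:
  P->Y: 30 × $4 = $120
  P->Z: 45 × $3 = $135
  Q->W: 55 × $5 = $275
  Q->X: 5 × $12 = $60
  Q->Z: 5 × $2 = $10
  R->X: 30 × $11 = $330
Total = 120 + 135 + 275 + 60 + 10 + 330 = $930.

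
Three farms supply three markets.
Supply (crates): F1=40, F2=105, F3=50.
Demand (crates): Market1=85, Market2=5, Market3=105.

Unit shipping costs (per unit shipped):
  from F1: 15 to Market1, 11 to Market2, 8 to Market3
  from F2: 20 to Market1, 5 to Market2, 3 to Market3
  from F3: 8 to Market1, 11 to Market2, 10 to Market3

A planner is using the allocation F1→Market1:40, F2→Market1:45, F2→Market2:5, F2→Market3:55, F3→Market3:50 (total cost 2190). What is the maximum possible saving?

900

Current plan cost = 40·15 + 45·20 + 5·5 + 55·3 + 50·10 = 2190.
Optimal plan:
  F1 to Market1: 35 × 15 = 525
  F1 to Market3: 5 × 8 = 40
  F2 to Market2: 5 × 5 = 25
  F2 to Market3: 100 × 3 = 300
  F3 to Market1: 50 × 8 = 400
Optimal cost = 1290.
Saving = 2190 − 1290 = 900.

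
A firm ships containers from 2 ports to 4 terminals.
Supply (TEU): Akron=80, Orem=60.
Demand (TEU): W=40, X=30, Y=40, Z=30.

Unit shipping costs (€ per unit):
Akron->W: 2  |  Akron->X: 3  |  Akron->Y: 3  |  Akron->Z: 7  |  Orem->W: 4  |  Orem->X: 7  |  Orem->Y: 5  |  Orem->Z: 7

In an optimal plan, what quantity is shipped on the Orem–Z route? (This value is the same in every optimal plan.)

30

Optimal shipments:
  Akron->W: 40 TEU
  Akron->X: 30 TEU
  Akron->Y: 10 TEU
  Orem->Y: 30 TEU
  Orem->Z: 30 TEU
Total cost = €560.
So Orem→Z carries 30 TEU.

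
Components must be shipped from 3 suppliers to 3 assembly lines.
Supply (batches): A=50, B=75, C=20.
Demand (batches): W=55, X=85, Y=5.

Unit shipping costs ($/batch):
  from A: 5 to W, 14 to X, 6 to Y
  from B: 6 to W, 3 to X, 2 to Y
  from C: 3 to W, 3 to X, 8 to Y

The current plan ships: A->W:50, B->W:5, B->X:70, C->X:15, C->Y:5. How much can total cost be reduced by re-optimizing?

45

Current plan cost = 50·5 + 5·6 + 70·3 + 15·3 + 5·8 = $575.
Optimal plan:
  A->W: 50 × $5 = $250
  B->X: 70 × $3 = $210
  B->Y: 5 × $2 = $10
  C->W: 5 × $3 = $15
  C->X: 15 × $3 = $45
Optimal cost = $530.
Saving = 575 − 530 = $45.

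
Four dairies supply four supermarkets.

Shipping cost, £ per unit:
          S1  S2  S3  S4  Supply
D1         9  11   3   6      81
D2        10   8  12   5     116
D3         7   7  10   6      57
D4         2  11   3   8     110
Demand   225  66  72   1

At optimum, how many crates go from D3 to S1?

57

The minimum-cost plan:
  D1 to S1: 9 × £9 = £81
  D1 to S3: 72 × £3 = £216
  D2 to S1: 49 × £10 = £490
  D2 to S2: 66 × £8 = £528
  D2 to S4: 1 × £5 = £5
  D3 to S1: 57 × £7 = £399
  D4 to S1: 110 × £2 = £220
Total cost = £1939.
So D3→S1 carries 57 crates.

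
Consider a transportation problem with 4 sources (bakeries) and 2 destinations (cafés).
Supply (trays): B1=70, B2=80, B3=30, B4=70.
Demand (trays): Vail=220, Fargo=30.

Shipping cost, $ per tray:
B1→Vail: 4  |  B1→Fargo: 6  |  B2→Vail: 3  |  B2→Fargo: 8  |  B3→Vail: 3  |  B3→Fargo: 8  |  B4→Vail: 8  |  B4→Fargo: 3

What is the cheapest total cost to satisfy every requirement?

One minimum-cost allocation:
  B1->Vail: 70 trays
  B2->Vail: 80 trays
  B3->Vail: 30 trays
  B4->Vail: 40 trays
  B4->Fargo: 30 trays
Total cost = $1020.

1020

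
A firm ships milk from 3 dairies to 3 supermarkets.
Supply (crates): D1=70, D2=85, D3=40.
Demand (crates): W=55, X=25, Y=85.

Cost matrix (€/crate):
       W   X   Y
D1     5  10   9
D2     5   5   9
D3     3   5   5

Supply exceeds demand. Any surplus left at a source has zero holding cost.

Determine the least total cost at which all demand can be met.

1005

A cheapest plan:
  D1→Y: 40 × €9 = €360
  D2→W: 55 × €5 = €275
  D2→X: 25 × €5 = €125
  D2→Y: 5 × €9 = €45
  D3→Y: 40 × €5 = €200
Total = 360 + 275 + 125 + 45 + 200 = €1005.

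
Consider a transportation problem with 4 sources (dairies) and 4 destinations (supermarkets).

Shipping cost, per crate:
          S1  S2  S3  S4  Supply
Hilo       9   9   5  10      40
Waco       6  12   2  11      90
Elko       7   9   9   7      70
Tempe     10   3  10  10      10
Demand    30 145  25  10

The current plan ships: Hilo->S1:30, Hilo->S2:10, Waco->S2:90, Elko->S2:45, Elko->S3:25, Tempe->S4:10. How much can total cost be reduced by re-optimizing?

520

Current plan cost = 30·9 + 10·9 + 90·12 + 45·9 + 25·9 + 10·10 = 2170.
Optimal plan:
  Hilo->S2: 40 × 9 = 360
  Waco->S1: 30 × 6 = 180
  Waco->S2: 35 × 12 = 420
  Waco->S3: 25 × 2 = 50
  Elko->S2: 60 × 9 = 540
  Elko->S4: 10 × 7 = 70
  Tempe->S2: 10 × 3 = 30
Optimal cost = 1650.
Saving = 2170 − 1650 = 520.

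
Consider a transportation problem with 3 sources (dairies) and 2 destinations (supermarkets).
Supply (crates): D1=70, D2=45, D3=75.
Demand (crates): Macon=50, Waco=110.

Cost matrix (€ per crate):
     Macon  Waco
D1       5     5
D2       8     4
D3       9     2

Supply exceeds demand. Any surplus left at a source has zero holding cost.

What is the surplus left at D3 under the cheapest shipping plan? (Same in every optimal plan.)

0

An optimal plan:
  D1 to Macon: 50 crates
  D2 to Waco: 35 crates
  D3 to Waco: 75 crates
Total cost = €540.
D3 ships 75 of its 75, leaving 0.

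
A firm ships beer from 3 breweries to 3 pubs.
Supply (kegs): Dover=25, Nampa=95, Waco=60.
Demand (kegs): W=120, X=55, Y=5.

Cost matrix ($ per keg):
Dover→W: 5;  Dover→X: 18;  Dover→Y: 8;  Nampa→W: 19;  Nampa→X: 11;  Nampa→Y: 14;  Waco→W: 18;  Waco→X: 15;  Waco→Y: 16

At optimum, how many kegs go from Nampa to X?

55

Solving gives:
  Dover->W: 25 × $5 = $125
  Nampa->W: 35 × $19 = $665
  Nampa->X: 55 × $11 = $605
  Nampa->Y: 5 × $14 = $70
  Waco->W: 60 × $18 = $1080
Total cost = $2545.
So Nampa→X carries 55 kegs.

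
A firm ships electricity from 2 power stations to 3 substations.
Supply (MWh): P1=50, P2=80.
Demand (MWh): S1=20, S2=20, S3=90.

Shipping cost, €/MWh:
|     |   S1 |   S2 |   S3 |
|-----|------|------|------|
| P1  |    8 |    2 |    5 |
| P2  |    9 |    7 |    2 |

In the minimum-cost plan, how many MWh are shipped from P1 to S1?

20

Optimal shipments:
  P1 to S1: 20 × €8 = €160
  P1 to S2: 20 × €2 = €40
  P1 to S3: 10 × €5 = €50
  P2 to S3: 80 × €2 = €160
Total cost = €410.
So P1→S1 carries 20 MWh.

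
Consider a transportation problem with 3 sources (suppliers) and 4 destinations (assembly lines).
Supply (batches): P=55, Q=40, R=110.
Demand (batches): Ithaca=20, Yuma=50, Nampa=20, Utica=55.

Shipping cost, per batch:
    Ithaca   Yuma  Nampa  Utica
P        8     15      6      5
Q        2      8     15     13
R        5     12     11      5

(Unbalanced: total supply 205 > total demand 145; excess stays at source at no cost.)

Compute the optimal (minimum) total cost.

A cheapest plan:
  P–Nampa: 20 × 6 = 120
  Q–Yuma: 40 × 8 = 320
  R–Ithaca: 20 × 5 = 100
  R–Yuma: 10 × 12 = 120
  R–Utica: 55 × 5 = 275
Total = 120 + 320 + 100 + 120 + 275 = 935.
(Supply check: P ships 20; Q ships 40; R ships 85.)

935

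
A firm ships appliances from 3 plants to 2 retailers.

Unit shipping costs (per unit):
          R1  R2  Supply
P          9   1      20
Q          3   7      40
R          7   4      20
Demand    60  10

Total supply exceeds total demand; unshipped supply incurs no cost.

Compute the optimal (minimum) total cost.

270

Optimal allocation:
  P–R2: 10 × 1 = 10
  Q–R1: 40 × 3 = 120
  R–R1: 20 × 7 = 140
Total = 10 + 120 + 140 = 270.
(Supply check: P ships 10; Q ships 40; R ships 20.)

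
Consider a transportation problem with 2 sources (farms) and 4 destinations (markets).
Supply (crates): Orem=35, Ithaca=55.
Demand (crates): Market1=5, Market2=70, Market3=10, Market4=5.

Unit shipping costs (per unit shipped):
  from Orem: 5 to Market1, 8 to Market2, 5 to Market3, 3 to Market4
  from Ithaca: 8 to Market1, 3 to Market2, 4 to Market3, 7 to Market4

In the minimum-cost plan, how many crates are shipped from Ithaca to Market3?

The minimum-cost plan:
  Orem–Market1: 5 × 5 = 25
  Orem–Market2: 15 × 8 = 120
  Orem–Market3: 10 × 5 = 50
  Orem–Market4: 5 × 3 = 15
  Ithaca–Market2: 55 × 3 = 165
Total cost = 375.
The route Ithaca→Market3 is not used.

0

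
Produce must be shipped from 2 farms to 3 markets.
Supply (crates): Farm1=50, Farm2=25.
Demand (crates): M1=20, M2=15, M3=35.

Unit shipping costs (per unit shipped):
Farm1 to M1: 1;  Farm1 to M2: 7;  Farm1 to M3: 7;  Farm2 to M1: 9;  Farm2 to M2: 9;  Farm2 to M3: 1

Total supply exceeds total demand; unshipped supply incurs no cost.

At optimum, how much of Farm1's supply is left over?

An optimal plan:
  Farm1–M1: 20 × 1 = 20
  Farm1–M2: 15 × 7 = 105
  Farm1–M3: 10 × 7 = 70
  Farm2–M3: 25 × 1 = 25
Total cost = 220.
Farm1 ships 45 of its 50, leaving 5.

5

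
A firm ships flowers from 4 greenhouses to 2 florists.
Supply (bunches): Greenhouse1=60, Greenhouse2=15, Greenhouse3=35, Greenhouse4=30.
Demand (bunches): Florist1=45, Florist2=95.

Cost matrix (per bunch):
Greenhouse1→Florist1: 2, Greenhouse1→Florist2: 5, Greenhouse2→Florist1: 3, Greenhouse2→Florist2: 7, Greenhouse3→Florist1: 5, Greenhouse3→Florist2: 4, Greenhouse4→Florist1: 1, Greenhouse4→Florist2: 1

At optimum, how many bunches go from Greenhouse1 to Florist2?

The minimum-cost plan:
  Greenhouse1–Florist1: 30 × 2 = 60
  Greenhouse1–Florist2: 30 × 5 = 150
  Greenhouse2–Florist1: 15 × 3 = 45
  Greenhouse3–Florist2: 35 × 4 = 140
  Greenhouse4–Florist2: 30 × 1 = 30
Total cost = 425.
So Greenhouse1→Florist2 carries 30 bunches.

30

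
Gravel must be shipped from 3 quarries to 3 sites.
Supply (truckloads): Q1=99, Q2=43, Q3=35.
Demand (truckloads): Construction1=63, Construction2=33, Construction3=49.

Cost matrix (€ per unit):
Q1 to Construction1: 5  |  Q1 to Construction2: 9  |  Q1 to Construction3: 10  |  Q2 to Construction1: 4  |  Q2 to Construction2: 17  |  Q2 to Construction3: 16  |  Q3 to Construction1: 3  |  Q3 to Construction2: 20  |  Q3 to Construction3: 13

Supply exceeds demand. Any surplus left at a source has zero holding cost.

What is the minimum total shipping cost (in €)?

1004

One minimum-cost allocation:
  Q1→Construction2: 33 truckloads
  Q1→Construction3: 49 truckloads
  Q2→Construction1: 28 truckloads
  Q3→Construction1: 35 truckloads
Total cost = €1004.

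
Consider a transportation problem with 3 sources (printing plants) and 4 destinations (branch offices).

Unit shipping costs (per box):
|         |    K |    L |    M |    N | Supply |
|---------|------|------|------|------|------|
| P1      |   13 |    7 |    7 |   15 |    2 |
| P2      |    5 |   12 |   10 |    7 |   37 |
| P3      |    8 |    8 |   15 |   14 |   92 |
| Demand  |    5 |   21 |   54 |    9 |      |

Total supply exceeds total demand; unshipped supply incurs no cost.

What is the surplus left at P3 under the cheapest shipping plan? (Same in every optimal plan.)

Minimum-cost shipments:
  P1->M: 2 × 7 = 14
  P2->M: 28 × 10 = 280
  P2->N: 9 × 7 = 63
  P3->K: 5 × 8 = 40
  P3->L: 21 × 8 = 168
  P3->M: 24 × 15 = 360
Total cost = 925.
P3 ships 50 of its 92, leaving 42.

42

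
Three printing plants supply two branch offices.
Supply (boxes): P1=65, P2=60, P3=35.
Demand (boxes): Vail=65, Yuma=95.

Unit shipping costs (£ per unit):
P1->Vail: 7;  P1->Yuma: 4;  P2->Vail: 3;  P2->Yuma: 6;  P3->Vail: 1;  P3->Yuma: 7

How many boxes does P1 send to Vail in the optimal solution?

0

Solving gives:
  P1->Yuma: 65 boxes
  P2->Vail: 30 boxes
  P2->Yuma: 30 boxes
  P3->Vail: 35 boxes
Total cost = £565.
The route P1→Vail is not used.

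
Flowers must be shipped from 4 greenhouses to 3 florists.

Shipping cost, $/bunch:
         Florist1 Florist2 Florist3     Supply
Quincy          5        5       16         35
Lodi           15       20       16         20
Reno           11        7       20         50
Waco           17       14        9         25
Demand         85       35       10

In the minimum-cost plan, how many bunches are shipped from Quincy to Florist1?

35

Solving gives:
  Quincy->Florist1: 35 bunches
  Lodi->Florist1: 20 bunches
  Reno->Florist1: 15 bunches
  Reno->Florist2: 35 bunches
  Waco->Florist1: 15 bunches
  Waco->Florist3: 10 bunches
Total cost = $1230.
So Quincy→Florist1 carries 35 bunches.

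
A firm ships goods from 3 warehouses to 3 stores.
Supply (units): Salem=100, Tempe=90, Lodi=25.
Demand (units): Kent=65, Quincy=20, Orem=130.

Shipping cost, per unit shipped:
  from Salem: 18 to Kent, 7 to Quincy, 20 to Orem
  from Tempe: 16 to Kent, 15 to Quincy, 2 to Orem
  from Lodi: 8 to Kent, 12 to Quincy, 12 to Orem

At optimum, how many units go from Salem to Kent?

40

The minimum-cost plan:
  Salem->Kent: 40 × 18 = 720
  Salem->Quincy: 20 × 7 = 140
  Salem->Orem: 40 × 20 = 800
  Tempe->Orem: 90 × 2 = 180
  Lodi->Kent: 25 × 8 = 200
Total cost = 2040.
So Salem→Kent carries 40 units.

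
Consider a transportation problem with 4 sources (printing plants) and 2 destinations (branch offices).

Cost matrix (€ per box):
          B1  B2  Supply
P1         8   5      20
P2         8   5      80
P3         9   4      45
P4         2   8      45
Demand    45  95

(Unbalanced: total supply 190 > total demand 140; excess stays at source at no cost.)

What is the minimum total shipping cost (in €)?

A cheapest plan:
  P1–B2: 20 × €5 = €100
  P2–B2: 30 × €5 = €150
  P3–B2: 45 × €4 = €180
  P4–B1: 45 × €2 = €90
Total = 100 + 150 + 180 + 90 = €520.

520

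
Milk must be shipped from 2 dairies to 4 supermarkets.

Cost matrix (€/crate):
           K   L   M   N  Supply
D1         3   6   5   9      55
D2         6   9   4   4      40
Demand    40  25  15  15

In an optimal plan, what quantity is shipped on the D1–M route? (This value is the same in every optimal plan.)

0

The minimum-cost plan:
  D1–K: 40 × €3 = €120
  D1–L: 15 × €6 = €90
  D2–L: 10 × €9 = €90
  D2–M: 15 × €4 = €60
  D2–N: 15 × €4 = €60
Total cost = €420.
The route D1→M is not used.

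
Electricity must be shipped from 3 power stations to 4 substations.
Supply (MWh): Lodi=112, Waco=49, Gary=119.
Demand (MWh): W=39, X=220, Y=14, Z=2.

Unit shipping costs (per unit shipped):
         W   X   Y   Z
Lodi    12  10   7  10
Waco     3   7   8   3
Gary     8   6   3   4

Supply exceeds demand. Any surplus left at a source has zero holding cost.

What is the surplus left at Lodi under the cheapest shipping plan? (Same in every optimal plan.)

5

An optimal plan:
  Lodi to X: 93 × 10 = 930
  Lodi to Y: 14 × 7 = 98
  Waco to W: 39 × 3 = 117
  Waco to X: 8 × 7 = 56
  Waco to Z: 2 × 3 = 6
  Gary to X: 119 × 6 = 714
Total cost = 1921.
Lodi ships 107 of its 112, leaving 5.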